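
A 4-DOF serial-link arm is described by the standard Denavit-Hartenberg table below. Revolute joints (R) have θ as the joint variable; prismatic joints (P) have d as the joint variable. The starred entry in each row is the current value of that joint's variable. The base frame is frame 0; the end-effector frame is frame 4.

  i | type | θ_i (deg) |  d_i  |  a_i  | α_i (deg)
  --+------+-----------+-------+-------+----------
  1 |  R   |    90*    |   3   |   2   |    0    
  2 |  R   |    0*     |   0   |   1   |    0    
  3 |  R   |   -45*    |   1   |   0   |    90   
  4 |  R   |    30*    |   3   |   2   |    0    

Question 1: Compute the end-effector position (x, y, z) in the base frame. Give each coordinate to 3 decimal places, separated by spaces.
3.346 2.103 5.000

after link 1: o_1 = (0.0000, 2.0000, 3.0000)
after link 2: o_2 = (0.0000, 3.0000, 3.0000)
after link 3: o_3 = (0.0000, 3.0000, 4.0000)
after link 4: o_4 = (3.3461, 2.1034, 5.0000)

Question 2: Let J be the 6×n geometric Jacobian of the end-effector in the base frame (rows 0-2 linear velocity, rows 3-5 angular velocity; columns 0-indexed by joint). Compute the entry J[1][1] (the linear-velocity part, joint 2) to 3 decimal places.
axis z_1 = (0.0000,0.0000,1.0000); lever o_n−o_1 = (3.3461,0.1034,2.0000)
cross product → J_v[:, 1] = (-0.1034,3.3461,0.0000)
J_ω[:, 1] = z_1
entry J[1][1] = 3.3461

3.346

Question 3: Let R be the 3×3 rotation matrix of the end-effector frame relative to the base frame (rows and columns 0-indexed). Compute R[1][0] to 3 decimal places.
End-effector x-axis (col 0 of R) = (0.6124,0.6124,0.5000)
R[1][0] = 0.6124

0.612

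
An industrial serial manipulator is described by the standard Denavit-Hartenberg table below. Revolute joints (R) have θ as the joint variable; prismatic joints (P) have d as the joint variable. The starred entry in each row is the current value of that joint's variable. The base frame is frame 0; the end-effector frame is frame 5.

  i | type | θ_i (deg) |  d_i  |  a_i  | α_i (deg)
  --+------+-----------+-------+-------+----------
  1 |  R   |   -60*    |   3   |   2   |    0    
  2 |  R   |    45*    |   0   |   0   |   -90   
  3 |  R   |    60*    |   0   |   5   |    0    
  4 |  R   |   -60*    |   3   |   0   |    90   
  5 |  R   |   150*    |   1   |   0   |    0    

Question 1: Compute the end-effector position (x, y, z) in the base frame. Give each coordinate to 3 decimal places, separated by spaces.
4.191 0.519 -0.330

after link 1: o_1 = (1.0000, -1.7321, 3.0000)
after link 2: o_2 = (1.0000, -1.7321, 3.0000)
after link 3: o_3 = (3.4148, -2.3791, -1.3301)
after link 4: o_4 = (4.1913, 0.5187, -1.3301)
after link 5: o_5 = (4.1913, 0.5187, -0.3301)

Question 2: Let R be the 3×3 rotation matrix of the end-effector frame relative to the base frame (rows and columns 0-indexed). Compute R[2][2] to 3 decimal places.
End-effector z-axis (col 2 of R) = (0.0000,0.0000,1.0000)
R[2][2] = 1.0000

1.000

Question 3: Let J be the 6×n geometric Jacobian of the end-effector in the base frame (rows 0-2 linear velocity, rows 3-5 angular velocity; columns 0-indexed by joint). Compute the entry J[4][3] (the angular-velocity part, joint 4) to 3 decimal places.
axis z_3 = (0.2588,0.9659,0.0000); lever o_n−o_3 = (0.7765,2.8978,1.0000)
cross product → J_v[:, 3] = (0.9659,-0.2588,-0.0000)
J_ω[:, 3] = z_3
entry J[4][3] = 0.9659

0.966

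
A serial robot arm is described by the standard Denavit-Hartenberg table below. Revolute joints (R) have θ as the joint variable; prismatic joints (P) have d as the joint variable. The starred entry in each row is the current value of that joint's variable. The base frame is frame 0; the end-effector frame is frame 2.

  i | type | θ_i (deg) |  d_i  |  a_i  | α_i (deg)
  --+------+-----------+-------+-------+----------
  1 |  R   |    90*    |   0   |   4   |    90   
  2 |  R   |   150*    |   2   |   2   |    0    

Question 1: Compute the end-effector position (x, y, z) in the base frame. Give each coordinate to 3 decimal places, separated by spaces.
2.000 2.268 1.000

after link 1: o_1 = (0.0000, 4.0000, 0.0000)
after link 2: o_2 = (2.0000, 2.2679, 1.0000)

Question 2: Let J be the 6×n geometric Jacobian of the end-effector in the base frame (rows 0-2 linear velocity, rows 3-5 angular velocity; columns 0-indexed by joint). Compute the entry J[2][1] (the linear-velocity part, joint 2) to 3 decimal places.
-1.732

axis z_1 = (1.0000,-0.0000,0.0000); lever o_n−o_1 = (2.0000,-1.7321,1.0000)
cross product → J_v[:, 1] = (0.0000,-1.0000,-1.7321)
J_ω[:, 1] = z_1
entry J[2][1] = -1.7321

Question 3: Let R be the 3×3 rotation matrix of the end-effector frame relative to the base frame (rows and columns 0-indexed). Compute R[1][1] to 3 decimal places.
End-effector y-axis (col 1 of R) = (0.0000,-0.5000,-0.8660)
R[1][1] = -0.5000

-0.500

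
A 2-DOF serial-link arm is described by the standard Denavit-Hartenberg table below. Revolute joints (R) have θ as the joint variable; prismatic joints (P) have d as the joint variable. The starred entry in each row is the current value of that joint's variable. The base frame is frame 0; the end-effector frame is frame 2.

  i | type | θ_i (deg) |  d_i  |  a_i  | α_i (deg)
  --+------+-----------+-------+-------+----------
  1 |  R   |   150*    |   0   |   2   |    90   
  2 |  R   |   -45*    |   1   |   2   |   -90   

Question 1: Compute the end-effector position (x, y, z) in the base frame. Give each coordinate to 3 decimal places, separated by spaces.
-2.457 2.573 -1.414

after link 1: o_1 = (-1.7321, 1.0000, 0.0000)
after link 2: o_2 = (-2.4568, 2.5731, -1.4142)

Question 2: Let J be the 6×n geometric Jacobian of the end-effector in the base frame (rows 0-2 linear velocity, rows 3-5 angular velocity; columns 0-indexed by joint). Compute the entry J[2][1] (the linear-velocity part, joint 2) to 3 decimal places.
1.414

axis z_1 = (0.5000,0.8660,0.0000); lever o_n−o_1 = (-0.7247,1.5731,-1.4142)
cross product → J_v[:, 1] = (-1.2247,0.7071,1.4142)
J_ω[:, 1] = z_1
entry J[2][1] = 1.4142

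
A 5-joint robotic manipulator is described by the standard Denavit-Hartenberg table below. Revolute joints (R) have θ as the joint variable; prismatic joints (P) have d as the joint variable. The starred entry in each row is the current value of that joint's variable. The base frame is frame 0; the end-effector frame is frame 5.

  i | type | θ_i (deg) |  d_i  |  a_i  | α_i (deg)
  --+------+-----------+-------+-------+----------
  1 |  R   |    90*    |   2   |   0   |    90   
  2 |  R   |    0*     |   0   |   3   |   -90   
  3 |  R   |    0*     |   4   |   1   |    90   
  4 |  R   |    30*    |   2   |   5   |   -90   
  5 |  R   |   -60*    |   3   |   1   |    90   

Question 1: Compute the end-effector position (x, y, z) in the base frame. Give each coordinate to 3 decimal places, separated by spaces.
after link 1: o_1 = (0.0000, 0.0000, 2.0000)
after link 2: o_2 = (0.0000, 3.0000, 2.0000)
after link 3: o_3 = (0.0000, 4.0000, 6.0000)
after link 4: o_4 = (2.0000, 8.3301, 8.5000)
after link 5: o_5 = (2.8660, 7.2631, 11.3481)

2.866 7.263 11.348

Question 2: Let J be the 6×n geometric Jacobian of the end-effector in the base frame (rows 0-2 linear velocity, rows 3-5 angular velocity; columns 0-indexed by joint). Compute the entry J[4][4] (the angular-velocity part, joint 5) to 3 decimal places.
axis z_4 = (-0.0000,-0.5000,0.8660); lever o_n−o_4 = (0.8660,-1.0670,2.8481)
cross product → J_v[:, 4] = (-0.5000,0.7500,0.4330)
J_ω[:, 4] = z_4
entry J[4][4] = -0.5000

-0.500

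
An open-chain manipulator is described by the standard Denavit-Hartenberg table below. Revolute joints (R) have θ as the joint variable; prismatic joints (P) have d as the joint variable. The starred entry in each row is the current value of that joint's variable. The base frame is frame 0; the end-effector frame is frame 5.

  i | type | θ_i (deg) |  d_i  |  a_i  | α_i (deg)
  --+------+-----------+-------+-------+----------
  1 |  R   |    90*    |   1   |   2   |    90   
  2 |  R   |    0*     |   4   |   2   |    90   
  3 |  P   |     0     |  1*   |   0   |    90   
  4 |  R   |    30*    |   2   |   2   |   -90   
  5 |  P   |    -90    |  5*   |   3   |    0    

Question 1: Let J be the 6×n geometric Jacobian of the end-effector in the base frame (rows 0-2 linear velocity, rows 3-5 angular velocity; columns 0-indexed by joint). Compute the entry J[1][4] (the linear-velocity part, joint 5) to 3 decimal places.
prismatic axis z_4 = (0.0000,-0.5000,-0.8660)
J_v[:, 4] = z_4; J_ω[:, 4] = (0,0,0)
entry J[1][4] = -0.5000

-0.500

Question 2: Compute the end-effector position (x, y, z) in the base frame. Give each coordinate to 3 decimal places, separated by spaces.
after link 1: o_1 = (0.0000, 2.0000, 1.0000)
after link 2: o_2 = (4.0000, 4.0000, 1.0000)
after link 3: o_3 = (4.0000, 4.0000, 0.0000)
after link 4: o_4 = (2.0000, 5.7321, -1.0000)
after link 5: o_5 = (-1.0000, 3.2321, -5.3301)

-1.000 3.232 -5.330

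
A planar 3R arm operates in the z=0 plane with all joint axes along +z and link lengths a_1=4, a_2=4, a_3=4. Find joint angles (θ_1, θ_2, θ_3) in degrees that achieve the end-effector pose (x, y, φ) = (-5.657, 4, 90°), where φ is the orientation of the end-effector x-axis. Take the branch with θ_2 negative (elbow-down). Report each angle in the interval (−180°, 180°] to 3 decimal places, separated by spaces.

-135.001 -89.997 -45.001

wrist centre = target − a_3·(cos φ, sin φ) = (-5.6570, 0.0000)
cos θ_2 = (32.0016−4²−4²)/(2·4·4) = 0.0001; θ_2 = -89.9970° (elbow-down)
β = atan2(0.0000,-5.6570) = 180.0000°; ψ = atan2(-4.0000,4.0002) = -44.9985°
θ_1 = β − ψ = 224.9985°
θ_3 = φ − θ_1 − θ_2 = -45.0015° (wrapped to (-180°,180°])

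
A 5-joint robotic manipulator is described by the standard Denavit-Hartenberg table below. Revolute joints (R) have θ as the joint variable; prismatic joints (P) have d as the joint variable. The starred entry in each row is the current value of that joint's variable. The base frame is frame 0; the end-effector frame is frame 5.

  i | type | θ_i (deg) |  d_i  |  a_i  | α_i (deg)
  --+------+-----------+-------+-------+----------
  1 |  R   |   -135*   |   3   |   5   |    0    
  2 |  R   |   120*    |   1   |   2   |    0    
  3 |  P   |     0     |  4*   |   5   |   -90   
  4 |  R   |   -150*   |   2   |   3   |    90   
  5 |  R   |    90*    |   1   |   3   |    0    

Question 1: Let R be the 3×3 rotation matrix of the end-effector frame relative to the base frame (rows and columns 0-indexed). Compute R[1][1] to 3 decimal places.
End-effector y-axis (col 1 of R) = (0.8365,-0.2241,-0.5000)
R[1][1] = -0.2241

-0.224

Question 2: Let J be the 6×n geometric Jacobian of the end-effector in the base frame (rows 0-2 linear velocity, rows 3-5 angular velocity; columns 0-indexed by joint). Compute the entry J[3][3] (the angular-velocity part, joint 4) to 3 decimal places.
axis z_3 = (0.2588,0.9659,0.0000); lever o_n−o_3 = (-1.6984,5.6315,0.6340)
cross product → J_v[:, 3] = (0.6124,-0.1641,3.0981)
J_ω[:, 3] = z_3
entry J[3][3] = 0.2588

0.259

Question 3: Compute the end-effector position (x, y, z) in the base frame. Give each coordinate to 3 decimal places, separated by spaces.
after link 1: o_1 = (-3.5355, -3.5355, 3.0000)
after link 2: o_2 = (-1.6037, -4.0532, 4.0000)
after link 3: o_3 = (3.2259, -5.3473, 8.0000)
after link 4: o_4 = (1.2340, -2.7430, 9.5000)
after link 5: o_5 = (1.5275, 0.2842, 8.6340)

1.528 0.284 8.634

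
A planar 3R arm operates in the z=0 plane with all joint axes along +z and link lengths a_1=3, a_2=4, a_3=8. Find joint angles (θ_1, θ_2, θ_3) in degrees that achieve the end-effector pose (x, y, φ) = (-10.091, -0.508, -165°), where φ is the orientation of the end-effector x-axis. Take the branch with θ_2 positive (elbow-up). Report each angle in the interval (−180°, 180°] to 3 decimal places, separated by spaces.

59.999 135.004 -0.003

wrist centre = target − a_3·(cos φ, sin φ) = (-2.3636, 1.5626)
cos θ_2 = (8.0281−3²−4²)/(2·3·4) = -0.7072; θ_2 = 135.0044° (elbow-up)
β = atan2(1.5626,-2.3636) = 146.5316°; ψ = atan2(2.8282,0.1714) = 86.5328°
θ_1 = β − ψ = 59.9989°
θ_3 = φ − θ_1 − θ_2 = -0.0032° (wrapped to (-180°,180°])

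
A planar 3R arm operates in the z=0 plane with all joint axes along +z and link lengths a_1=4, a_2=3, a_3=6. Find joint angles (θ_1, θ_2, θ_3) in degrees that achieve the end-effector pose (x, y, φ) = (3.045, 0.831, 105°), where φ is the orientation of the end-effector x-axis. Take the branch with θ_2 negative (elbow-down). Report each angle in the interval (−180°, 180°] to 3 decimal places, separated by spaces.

-34.394 -29.986 169.380

wrist centre = target − a_3·(cos φ, sin φ) = (4.5979, -4.9646)
cos θ_2 = (45.7876−4²−3²)/(2·4·3) = 0.8662; θ_2 = -29.9856° (elbow-down)
β = atan2(-4.9646,4.5979) = -47.1957°; ψ = atan2(-1.4993,6.5985) = -12.8018°
θ_1 = β − ψ = -34.3940°
θ_3 = φ − θ_1 − θ_2 = 169.3796° (wrapped to (-180°,180°])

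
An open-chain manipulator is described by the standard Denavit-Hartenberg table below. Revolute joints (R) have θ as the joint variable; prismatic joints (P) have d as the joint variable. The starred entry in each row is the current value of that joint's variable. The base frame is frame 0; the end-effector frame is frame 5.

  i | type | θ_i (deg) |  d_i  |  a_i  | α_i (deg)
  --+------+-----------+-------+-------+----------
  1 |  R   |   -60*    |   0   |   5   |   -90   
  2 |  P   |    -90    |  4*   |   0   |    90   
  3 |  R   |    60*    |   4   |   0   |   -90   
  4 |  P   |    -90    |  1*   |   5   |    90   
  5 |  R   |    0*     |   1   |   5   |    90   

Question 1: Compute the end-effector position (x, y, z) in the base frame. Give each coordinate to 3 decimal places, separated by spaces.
-1.353 9.611 -1.366

after link 1: o_1 = (2.5000, -4.3301, 0.0000)
after link 2: o_2 = (5.9641, -2.3301, 0.0000)
after link 3: o_3 = (3.9641, 1.1340, 0.0000)
after link 4: o_4 = (1.8971, 5.7141, -0.8660)
after link 5: o_5 = (-1.3529, 9.6112, -1.3660)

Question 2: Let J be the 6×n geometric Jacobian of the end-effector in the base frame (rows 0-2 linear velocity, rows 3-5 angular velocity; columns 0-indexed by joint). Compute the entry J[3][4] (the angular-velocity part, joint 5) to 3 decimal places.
-0.750

axis z_4 = (-0.7500,-0.4330,-0.5000); lever o_n−o_4 = (-3.2500,3.8971,-0.5000)
cross product → J_v[:, 4] = (2.1651,1.2500,-4.3301)
J_ω[:, 4] = z_4
entry J[3][4] = -0.7500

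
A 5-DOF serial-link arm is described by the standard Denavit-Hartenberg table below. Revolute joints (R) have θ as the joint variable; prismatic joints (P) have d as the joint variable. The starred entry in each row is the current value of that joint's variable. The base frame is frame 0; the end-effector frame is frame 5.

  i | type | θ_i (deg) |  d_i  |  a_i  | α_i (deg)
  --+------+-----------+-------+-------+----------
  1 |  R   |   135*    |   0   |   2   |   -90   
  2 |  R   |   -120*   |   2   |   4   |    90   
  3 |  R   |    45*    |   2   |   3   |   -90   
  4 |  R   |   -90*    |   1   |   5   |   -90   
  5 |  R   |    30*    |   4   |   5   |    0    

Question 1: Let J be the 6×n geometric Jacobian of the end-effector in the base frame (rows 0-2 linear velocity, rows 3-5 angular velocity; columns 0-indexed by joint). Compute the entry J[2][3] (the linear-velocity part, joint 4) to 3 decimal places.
7.714

axis z_3 = (-0.7500,-0.2500,-0.6124); lever o_n−o_3 = (5.8385,-8.3385,-1.2970)
cross product → J_v[:, 3] = (-4.7820,-4.5481,7.7135)
J_ω[:, 3] = z_3
entry J[2][3] = 7.7135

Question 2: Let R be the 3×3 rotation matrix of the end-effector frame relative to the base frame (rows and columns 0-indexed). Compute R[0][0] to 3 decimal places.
0.905

End-effector x-axis (col 0 of R) = (0.9053,-0.4053,-0.1268)
R[0][0] = 0.9053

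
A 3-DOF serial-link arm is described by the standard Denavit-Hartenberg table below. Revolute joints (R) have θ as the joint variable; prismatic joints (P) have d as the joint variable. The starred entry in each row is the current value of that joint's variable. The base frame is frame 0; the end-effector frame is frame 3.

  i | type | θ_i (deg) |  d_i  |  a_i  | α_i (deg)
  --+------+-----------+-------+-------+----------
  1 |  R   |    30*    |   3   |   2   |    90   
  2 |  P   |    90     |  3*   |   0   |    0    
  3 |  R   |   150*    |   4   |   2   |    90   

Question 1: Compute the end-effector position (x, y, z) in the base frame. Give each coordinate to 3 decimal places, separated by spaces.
after link 1: o_1 = (1.7321, 1.0000, 3.0000)
after link 2: o_2 = (3.2321, -1.5981, 3.0000)
after link 3: o_3 = (4.3660, -5.5622, 1.2679)

4.366 -5.562 1.268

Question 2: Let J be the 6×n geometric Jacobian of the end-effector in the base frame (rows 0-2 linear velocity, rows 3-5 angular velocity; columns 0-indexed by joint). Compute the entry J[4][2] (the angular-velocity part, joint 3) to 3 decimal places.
-0.866

axis z_2 = (0.5000,-0.8660,0.0000); lever o_n−o_2 = (1.1340,-3.9641,-1.7321)
cross product → J_v[:, 2] = (1.5000,0.8660,-1.0000)
J_ω[:, 2] = z_2
entry J[4][2] = -0.8660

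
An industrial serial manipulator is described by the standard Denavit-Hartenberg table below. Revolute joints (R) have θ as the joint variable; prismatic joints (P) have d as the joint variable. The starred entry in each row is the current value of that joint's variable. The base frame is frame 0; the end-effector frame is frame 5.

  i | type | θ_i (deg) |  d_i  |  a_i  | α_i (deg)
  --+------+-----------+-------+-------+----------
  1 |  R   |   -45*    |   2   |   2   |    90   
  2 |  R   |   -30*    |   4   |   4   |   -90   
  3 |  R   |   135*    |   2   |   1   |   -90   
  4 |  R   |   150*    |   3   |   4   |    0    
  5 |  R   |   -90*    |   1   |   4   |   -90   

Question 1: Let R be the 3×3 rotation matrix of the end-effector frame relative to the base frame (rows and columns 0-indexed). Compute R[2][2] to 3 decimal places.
-0.739

End-effector z-axis (col 2 of R) = (-0.2348,-0.6312,-0.7392)
R[2][2] = -0.7392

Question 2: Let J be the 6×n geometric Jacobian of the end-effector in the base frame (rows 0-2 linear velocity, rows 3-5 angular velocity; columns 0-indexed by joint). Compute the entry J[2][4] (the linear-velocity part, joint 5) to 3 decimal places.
axis z_4 = (-0.9330,-0.0670,0.3536); lever o_n−o_4 = (-2.0238,3.0238,-1.9393)
cross product → J_v[:, 4] = (-0.9392,-2.5249,-2.9568)
J_ω[:, 4] = z_4
entry J[2][4] = -2.9568

-2.957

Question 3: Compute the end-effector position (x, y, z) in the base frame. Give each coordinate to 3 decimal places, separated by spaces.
after link 1: o_1 = (1.4142, -1.4142, 2.0000)
after link 2: o_2 = (1.0353, -6.6921, 0.0000)
after link 3: o_3 = (1.8094, -6.4662, 2.0856)
after link 4: o_4 = (-1.9288, -9.1921, 0.1895)
after link 5: o_5 = (-3.9526, -6.1683, -1.7499)

-3.953 -6.168 -1.750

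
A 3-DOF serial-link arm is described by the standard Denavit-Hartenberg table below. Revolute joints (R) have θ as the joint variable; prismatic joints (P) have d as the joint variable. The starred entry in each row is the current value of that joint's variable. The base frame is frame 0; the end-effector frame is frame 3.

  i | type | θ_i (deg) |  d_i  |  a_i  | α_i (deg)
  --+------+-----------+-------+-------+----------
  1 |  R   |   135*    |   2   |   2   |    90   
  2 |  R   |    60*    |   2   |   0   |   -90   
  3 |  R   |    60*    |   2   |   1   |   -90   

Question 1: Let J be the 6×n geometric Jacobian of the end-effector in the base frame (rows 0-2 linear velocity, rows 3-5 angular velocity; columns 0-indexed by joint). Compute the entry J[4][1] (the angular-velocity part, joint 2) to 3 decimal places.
0.707

axis z_1 = (0.7071,0.7071,0.0000); lever o_n−o_1 = (1.8498,-0.2461,1.4330)
cross product → J_v[:, 1] = (1.0133,-1.0133,-1.4821)
J_ω[:, 1] = z_1
entry J[4][1] = 0.7071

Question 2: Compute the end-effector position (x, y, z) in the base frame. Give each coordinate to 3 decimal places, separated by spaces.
0.436 1.168 3.433

after link 1: o_1 = (-1.4142, 1.4142, 2.0000)
after link 2: o_2 = (0.0000, 2.8284, 2.0000)
after link 3: o_3 = (0.4356, 1.1681, 3.4330)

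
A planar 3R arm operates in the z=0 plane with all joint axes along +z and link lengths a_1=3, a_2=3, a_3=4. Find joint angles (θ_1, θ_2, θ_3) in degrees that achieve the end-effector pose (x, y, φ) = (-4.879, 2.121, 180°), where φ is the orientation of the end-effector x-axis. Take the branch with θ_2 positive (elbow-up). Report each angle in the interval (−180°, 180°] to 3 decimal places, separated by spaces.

wrist centre = target − a_3·(cos φ, sin φ) = (-0.8790, 2.1210)
cos θ_2 = (5.2713−3²−3²)/(2·3·3) = -0.7072; θ_2 = 135.0036° (elbow-up)
β = atan2(2.1210,-0.8790) = 112.5104°; ψ = atan2(2.1212,0.8785) = 67.5018°
θ_1 = β − ψ = 45.0087°
θ_3 = φ − θ_1 − θ_2 = -0.0122° (wrapped to (-180°,180°])

45.009 135.004 -0.012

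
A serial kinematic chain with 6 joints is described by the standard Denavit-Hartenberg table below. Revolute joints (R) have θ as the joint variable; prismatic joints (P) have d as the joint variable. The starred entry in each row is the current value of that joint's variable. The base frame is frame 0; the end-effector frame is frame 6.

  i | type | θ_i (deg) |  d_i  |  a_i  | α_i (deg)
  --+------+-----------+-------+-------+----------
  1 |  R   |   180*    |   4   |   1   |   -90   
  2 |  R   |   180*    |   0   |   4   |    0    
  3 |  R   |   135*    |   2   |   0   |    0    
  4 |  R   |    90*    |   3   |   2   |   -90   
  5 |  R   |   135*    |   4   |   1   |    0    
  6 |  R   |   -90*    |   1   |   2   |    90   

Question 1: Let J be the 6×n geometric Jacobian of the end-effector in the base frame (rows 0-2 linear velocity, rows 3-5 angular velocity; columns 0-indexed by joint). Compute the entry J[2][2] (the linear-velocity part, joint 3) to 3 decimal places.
1.621

axis z_2 = (-0.0000,-1.0000,0.0000); lever o_n−o_2 = (1.6213,-2.8787,-5.4497)
cross product → J_v[:, 2] = (5.4497,-0.0000,1.6213)
J_ω[:, 2] = z_2
entry J[2][2] = 1.6213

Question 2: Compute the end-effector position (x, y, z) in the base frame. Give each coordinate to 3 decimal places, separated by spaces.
4.621 -2.879 -1.450

after link 1: o_1 = (-1.0000, 0.0000, 4.0000)
after link 2: o_2 = (3.0000, -0.0000, 4.0000)
after link 3: o_3 = (3.0000, -2.0000, 4.0000)
after link 4: o_4 = (1.5858, -5.0000, 2.5858)
after link 5: o_5 = (4.9142, -4.2929, 0.2574)
after link 6: o_6 = (4.6213, -2.8787, -1.4497)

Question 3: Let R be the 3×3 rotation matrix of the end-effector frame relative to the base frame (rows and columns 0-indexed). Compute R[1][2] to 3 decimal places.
-0.707

End-effector z-axis (col 2 of R) = (-0.5000,-0.7071,-0.5000)
R[1][2] = -0.7071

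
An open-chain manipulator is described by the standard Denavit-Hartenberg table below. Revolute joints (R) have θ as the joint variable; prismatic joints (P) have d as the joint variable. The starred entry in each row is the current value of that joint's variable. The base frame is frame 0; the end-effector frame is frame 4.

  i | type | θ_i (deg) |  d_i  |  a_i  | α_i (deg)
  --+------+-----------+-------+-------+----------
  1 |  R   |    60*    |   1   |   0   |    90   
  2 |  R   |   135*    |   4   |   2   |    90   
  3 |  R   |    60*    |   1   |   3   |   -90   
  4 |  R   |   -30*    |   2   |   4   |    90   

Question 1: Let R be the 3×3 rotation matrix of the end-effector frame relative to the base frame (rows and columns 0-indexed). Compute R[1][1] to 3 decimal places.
End-effector y-axis (col 1 of R) = (0.7392,0.2803,-0.6124)
R[1][1] = 0.2803

0.280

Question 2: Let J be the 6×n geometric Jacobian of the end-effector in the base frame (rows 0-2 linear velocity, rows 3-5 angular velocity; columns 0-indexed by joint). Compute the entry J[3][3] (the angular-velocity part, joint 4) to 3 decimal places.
0.739

axis z_3 = (0.7392,0.2803,-0.6124); lever o_n−o_3 = (4.1712,-0.7753,1.4142)
cross product → J_v[:, 3] = (-0.0783,-3.5997,-1.7424)
J_ω[:, 3] = z_3
entry J[3][3] = 0.7392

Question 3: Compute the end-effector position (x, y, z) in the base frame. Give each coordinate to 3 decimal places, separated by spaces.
after link 1: o_1 = (0.0000, 0.0000, 1.0000)
after link 2: o_2 = (2.7570, -3.2247, 2.4142)
after link 3: o_3 = (4.8302, -4.8300, 4.1820)
after link 4: o_4 = (9.0014, -5.6052, 5.5962)

9.001 -5.605 5.596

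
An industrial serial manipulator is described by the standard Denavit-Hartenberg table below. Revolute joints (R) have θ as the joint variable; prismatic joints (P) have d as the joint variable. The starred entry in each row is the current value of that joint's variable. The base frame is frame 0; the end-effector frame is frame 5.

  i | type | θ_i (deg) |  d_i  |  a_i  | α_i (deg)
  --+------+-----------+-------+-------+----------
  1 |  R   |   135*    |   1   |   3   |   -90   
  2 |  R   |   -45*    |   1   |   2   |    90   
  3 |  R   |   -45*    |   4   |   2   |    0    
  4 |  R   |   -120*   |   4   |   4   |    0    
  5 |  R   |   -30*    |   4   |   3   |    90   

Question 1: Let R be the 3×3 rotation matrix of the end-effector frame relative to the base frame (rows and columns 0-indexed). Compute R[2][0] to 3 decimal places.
End-effector x-axis (col 0 of R) = (0.3000,-0.6660,-0.6830)
R[2][0] = -0.6830

-0.683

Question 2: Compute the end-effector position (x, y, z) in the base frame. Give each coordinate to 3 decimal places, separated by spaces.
6.028 -5.076 7.118

after link 1: o_1 = (-2.1213, 2.1213, 1.0000)
after link 2: o_2 = (-3.8284, 2.4142, 2.4142)
after link 3: o_3 = (-1.5355, 2.1213, 6.2426)
after link 4: o_4 = (3.1284, -1.0785, 6.3390)
after link 5: o_5 = (6.0282, -5.0764, 7.1184)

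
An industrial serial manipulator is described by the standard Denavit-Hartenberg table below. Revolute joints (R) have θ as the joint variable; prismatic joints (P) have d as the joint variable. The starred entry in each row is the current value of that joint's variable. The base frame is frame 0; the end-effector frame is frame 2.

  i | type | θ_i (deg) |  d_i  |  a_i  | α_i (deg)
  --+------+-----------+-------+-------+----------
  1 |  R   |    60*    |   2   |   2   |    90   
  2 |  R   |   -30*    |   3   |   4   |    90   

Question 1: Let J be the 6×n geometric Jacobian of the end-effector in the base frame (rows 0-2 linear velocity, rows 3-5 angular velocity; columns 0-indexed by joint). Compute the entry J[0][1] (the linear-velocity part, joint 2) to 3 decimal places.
1.000

axis z_1 = (0.8660,-0.5000,0.0000); lever o_n−o_1 = (4.3301,1.5000,-2.0000)
cross product → J_v[:, 1] = (1.0000,1.7321,3.4641)
J_ω[:, 1] = z_1
entry J[0][1] = 1.0000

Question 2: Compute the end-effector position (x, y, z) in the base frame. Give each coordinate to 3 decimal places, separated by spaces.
after link 1: o_1 = (1.0000, 1.7321, 2.0000)
after link 2: o_2 = (5.3301, 3.2321, 0.0000)

5.330 3.232 0.000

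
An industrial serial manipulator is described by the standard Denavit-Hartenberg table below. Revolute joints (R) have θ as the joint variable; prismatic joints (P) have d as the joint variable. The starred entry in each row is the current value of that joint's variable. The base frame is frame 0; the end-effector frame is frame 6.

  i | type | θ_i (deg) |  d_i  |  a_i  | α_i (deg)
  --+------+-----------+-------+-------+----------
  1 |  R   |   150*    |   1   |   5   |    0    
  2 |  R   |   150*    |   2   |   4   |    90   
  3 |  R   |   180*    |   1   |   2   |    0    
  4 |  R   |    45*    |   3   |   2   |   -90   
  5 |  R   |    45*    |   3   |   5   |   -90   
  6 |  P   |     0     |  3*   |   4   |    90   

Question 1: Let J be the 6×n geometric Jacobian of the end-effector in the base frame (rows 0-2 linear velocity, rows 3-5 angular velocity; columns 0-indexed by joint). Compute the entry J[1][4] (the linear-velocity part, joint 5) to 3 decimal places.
-3.075

axis z_4 = (0.3536,-0.6124,-0.7071); lever o_n−o_4 = (6.9091,5.0036,-5.1213)
cross product → J_v[:, 4] = (6.6742,-3.0748,6.0000)
J_ω[:, 4] = z_4
entry J[1][4] = -3.0748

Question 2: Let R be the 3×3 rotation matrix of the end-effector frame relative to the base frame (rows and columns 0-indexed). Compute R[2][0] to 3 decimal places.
-0.500

End-effector x-axis (col 0 of R) = (0.3624,0.7866,-0.5000)
R[2][0] = -0.5000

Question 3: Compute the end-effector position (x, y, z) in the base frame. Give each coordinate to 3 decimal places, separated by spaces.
after link 1: o_1 = (-4.3301, 2.5000, 1.0000)
after link 2: o_2 = (-2.3301, -0.9641, 3.0000)
after link 3: o_3 = (-4.1962, 0.2679, 3.0000)
after link 4: o_4 = (-7.5013, -0.0073, 1.5858)
after link 5: o_5 = (-4.6288, 2.0884, -3.0355)
after link 6: o_6 = (-0.5922, 4.9963, -3.5355)

-0.592 4.996 -3.536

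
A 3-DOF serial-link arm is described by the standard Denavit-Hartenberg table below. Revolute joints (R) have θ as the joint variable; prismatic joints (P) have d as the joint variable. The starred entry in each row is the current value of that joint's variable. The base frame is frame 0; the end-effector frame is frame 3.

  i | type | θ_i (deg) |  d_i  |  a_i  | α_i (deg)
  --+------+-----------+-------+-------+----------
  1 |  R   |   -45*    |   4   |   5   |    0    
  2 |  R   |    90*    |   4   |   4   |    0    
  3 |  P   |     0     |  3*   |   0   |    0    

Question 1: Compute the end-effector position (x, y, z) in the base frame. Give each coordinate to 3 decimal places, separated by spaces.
after link 1: o_1 = (3.5355, -3.5355, 4.0000)
after link 2: o_2 = (6.3640, -0.7071, 8.0000)
after link 3: o_3 = (6.3640, -0.7071, 11.0000)

6.364 -0.707 11.000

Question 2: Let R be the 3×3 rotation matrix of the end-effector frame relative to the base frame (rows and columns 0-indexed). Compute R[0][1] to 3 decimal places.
-0.707

End-effector y-axis (col 1 of R) = (-0.7071,0.7071,0.0000)
R[0][1] = -0.7071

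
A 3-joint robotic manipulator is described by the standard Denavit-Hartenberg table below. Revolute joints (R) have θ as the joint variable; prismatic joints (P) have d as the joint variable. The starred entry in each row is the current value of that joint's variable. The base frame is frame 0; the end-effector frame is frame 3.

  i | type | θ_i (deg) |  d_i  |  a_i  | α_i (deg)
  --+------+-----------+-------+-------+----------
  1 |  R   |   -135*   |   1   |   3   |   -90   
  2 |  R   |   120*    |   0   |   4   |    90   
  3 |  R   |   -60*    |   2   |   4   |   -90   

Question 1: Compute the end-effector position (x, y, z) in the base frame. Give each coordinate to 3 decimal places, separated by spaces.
after link 1: o_1 = (-2.1213, -2.1213, 1.0000)
after link 2: o_2 = (-0.7071, -0.7071, -2.4641)
after link 3: o_3 = (-3.6742, 1.2247, -5.1962)

-3.674 1.225 -5.196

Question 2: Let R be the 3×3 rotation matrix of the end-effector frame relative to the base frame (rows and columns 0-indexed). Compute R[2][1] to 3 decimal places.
End-effector y-axis (col 1 of R) = (0.6124,0.6124,0.5000)
R[2][1] = 0.5000

0.500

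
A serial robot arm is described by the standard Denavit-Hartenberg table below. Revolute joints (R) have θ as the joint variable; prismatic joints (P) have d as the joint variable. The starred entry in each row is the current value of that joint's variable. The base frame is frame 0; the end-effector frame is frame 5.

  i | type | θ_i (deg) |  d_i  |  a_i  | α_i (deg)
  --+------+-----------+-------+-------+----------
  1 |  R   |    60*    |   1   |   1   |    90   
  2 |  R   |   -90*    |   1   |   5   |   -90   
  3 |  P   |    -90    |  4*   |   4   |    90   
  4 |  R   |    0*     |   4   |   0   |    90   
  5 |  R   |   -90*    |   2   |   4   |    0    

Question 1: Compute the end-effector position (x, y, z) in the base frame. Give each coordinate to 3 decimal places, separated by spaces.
5.830 0.098 -4.000

after link 1: o_1 = (0.5000, 0.8660, 1.0000)
after link 2: o_2 = (1.3660, 0.3660, -4.0000)
after link 3: o_3 = (6.8301, 1.8301, -4.0000)
after link 4: o_4 = (6.8301, 1.8301, 0.0000)
after link 5: o_5 = (5.8301, 0.0981, -4.0000)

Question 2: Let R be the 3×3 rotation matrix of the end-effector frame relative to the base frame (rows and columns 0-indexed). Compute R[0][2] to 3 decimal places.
End-effector z-axis (col 2 of R) = (-0.5000,-0.8660,0.0000)
R[0][2] = -0.5000

-0.500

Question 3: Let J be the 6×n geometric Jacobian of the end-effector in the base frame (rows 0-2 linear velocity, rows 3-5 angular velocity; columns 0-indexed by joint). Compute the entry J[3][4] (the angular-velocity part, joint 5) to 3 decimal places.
axis z_4 = (-0.5000,-0.8660,0.0000); lever o_n−o_4 = (-1.0000,-1.7321,-4.0000)
cross product → J_v[:, 4] = (3.4641,-2.0000,0.0000)
J_ω[:, 4] = z_4
entry J[3][4] = -0.5000

-0.500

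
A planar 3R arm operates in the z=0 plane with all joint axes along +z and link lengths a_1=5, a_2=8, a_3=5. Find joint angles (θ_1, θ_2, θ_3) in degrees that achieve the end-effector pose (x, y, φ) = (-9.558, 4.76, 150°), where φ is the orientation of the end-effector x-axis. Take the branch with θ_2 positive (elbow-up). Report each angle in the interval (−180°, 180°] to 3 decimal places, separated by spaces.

wrist centre = target − a_3·(cos φ, sin φ) = (-5.2279, 2.2600)
cos θ_2 = (32.4383−5²−8²)/(2·5·8) = -0.7070; θ_2 = 134.9931° (elbow-up)
β = atan2(2.2600,-5.2279) = 156.6213°; ψ = atan2(5.6575,-0.6562) = 96.6157°
θ_1 = β − ψ = 60.0055°
θ_3 = φ − θ_1 − θ_2 = -44.9986° (wrapped to (-180°,180°])

60.006 134.993 -44.999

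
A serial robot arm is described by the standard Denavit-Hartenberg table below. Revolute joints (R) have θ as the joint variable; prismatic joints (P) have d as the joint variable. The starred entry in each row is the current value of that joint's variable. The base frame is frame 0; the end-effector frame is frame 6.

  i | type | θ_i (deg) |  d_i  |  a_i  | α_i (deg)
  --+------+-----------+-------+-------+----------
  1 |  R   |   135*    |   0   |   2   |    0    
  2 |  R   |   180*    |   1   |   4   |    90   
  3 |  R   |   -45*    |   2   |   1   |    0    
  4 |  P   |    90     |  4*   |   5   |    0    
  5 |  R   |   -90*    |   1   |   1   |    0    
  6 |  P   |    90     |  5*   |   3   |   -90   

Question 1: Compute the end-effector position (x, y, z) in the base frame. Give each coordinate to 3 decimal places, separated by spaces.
after link 1: o_1 = (-1.4142, 1.4142, 0.0000)
after link 2: o_2 = (1.4142, -1.4142, 1.0000)
after link 3: o_3 = (0.5000, -3.3284, 0.2929)
after link 4: o_4 = (0.1716, -8.6569, 3.8284)
after link 5: o_5 = (-0.0355, -9.8640, 3.1213)
after link 6: o_6 = (-2.0711, -14.8995, 5.2426)

-2.071 -14.899 5.243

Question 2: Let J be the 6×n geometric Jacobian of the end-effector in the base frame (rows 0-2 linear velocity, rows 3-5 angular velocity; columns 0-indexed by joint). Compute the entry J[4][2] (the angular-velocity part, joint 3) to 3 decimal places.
-0.707

axis z_2 = (-0.7071,-0.7071,0.0000); lever o_n−o_2 = (-3.4853,-13.4853,4.2426)
cross product → J_v[:, 2] = (-3.0000,3.0000,7.0711)
J_ω[:, 2] = z_2
entry J[4][2] = -0.7071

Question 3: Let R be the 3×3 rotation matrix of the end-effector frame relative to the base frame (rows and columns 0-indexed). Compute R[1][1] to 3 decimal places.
End-effector y-axis (col 1 of R) = (0.7071,0.7071,-0.0000)
R[1][1] = 0.7071

0.707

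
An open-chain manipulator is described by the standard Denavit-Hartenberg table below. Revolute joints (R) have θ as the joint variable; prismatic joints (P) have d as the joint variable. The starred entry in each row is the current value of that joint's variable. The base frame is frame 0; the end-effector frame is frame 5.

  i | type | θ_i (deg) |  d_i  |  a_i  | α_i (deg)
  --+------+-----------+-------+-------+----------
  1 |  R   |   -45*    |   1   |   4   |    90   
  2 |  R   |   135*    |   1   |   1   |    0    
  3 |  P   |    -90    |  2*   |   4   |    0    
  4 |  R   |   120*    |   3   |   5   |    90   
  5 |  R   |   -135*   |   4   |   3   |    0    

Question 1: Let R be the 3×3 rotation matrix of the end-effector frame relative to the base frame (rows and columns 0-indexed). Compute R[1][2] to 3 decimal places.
-0.183

End-effector z-axis (col 2 of R) = (0.1830,-0.1830,0.9659)
R[1][2] = -0.1830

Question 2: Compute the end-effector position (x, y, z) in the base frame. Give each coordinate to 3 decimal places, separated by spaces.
after link 1: o_1 = (2.8284, -2.8284, 1.0000)
after link 2: o_2 = (1.6213, -3.0355, 1.7071)
after link 3: o_3 = (2.2071, -6.4497, 4.5355)
after link 4: o_4 = (-3.3293, -5.1560, 5.8296)
after link 5: o_5 = (0.3517, -5.8369, 9.1443)

0.352 -5.837 9.144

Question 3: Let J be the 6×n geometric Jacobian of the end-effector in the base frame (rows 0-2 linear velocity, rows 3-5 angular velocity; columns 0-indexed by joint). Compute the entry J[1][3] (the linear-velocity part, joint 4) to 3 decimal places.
3.259

axis z_3 = (-0.7071,-0.7071,0.0000); lever o_n−o_3 = (-1.8554,0.6128,4.6088)
cross product → J_v[:, 3] = (-3.2589,3.2589,-1.7453)
J_ω[:, 3] = z_3
entry J[1][3] = 3.2589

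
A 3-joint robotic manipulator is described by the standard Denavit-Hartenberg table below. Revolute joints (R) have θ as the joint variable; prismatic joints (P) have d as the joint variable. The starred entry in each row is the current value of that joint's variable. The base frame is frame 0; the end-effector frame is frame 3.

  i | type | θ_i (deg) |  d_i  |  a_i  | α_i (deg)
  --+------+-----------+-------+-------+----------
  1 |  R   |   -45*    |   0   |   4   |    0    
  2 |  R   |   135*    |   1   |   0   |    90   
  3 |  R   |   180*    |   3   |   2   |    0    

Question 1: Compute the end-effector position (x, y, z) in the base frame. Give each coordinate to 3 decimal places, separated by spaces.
5.828 -4.828 1.000

after link 1: o_1 = (2.8284, -2.8284, 0.0000)
after link 2: o_2 = (2.8284, -2.8284, 1.0000)
after link 3: o_3 = (5.8284, -4.8284, 1.0000)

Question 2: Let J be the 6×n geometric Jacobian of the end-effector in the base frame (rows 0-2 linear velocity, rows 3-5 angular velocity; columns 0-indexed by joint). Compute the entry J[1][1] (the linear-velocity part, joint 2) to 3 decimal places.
3.000

axis z_1 = (0.0000,0.0000,1.0000); lever o_n−o_1 = (3.0000,-2.0000,1.0000)
cross product → J_v[:, 1] = (2.0000,3.0000,-0.0000)
J_ω[:, 1] = z_1
entry J[1][1] = 3.0000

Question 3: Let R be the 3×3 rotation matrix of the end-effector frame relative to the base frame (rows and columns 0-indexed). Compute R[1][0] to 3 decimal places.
End-effector x-axis (col 0 of R) = (-0.0000,-1.0000,0.0000)
R[1][0] = -1.0000

-1.000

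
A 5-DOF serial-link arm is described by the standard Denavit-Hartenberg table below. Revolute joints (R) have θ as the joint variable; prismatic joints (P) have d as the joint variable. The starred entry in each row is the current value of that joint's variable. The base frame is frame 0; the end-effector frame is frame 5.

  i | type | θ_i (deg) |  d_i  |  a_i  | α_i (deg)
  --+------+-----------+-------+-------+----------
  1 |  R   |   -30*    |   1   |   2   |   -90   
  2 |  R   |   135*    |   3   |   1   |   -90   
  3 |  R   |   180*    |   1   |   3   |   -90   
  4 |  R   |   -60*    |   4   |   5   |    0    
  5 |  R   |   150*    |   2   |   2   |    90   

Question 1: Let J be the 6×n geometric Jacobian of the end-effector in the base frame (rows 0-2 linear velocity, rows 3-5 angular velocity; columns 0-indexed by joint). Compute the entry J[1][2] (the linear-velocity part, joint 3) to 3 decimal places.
axis z_2 = (-0.6124,0.3536,0.7071); lever o_n−o_2 = (4.3288,4.4290,6.2438)
cross product → J_v[:, 2] = (-0.9242,6.8845,-4.2426)
J_ω[:, 2] = z_2
entry J[1][2] = 6.8845

6.884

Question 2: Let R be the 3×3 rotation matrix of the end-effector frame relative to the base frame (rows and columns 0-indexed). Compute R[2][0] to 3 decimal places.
End-effector x-axis (col 0 of R) = (0.6124,-0.3536,-0.7071)
R[2][0] = -0.7071

-0.707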